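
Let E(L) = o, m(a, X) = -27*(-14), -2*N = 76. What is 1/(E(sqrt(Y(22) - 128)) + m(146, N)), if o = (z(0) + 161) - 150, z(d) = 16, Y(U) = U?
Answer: 1/405 ≈ 0.0024691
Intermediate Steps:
N = -38 (N = -1/2*76 = -38)
m(a, X) = 378
o = 27 (o = (16 + 161) - 150 = 177 - 150 = 27)
E(L) = 27
1/(E(sqrt(Y(22) - 128)) + m(146, N)) = 1/(27 + 378) = 1/405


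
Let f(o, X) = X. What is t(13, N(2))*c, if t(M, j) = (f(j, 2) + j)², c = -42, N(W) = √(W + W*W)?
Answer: -420 - 168*√6 ≈ -831.51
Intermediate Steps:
N(W) = √(W + W²)
t(M, j) = (2 + j)²
t(13, N(2))*c = (2 + √(2*(1 + 2)))²*(-42) = (2 + √(2*3))²*(-42) = (2 + √6)²*(-42) = -42*(2 + √6)²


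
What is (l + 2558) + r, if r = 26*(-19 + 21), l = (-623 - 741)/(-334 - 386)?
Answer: 470141/180 ≈ 2611.9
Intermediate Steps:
l = 341/180 (l = -1364/(-720) = -1364*(-1/720) = 341/180 ≈ 1.8944)
r = 52 (r = 26*2 = 52)
(l + 2558) + r = (341/180 + 2558) + 52 = 460781/180 + 52 = 470141/180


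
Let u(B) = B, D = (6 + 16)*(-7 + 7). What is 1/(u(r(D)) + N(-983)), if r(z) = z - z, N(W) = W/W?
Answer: 1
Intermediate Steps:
N(W) = 1
D = 0 (D = 22*0 = 0)
r(z) = 0
1/(u(r(D)) + N(-983)) = 1/(0 + 1) = 1/1 = 1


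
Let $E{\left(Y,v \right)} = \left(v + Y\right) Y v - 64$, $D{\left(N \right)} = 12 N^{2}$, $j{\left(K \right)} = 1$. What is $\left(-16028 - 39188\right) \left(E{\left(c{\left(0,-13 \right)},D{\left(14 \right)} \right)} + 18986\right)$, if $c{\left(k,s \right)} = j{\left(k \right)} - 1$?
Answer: $-1044797152$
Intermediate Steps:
$c{\left(k,s \right)} = 0$ ($c{\left(k,s \right)} = 1 - 1 = 0$)
$E{\left(Y,v \right)} = -64 + Y v \left(Y + v\right)$ ($E{\left(Y,v \right)} = \left(Y + v\right) Y v - 64 = Y \left(Y + v\right) v - 64 = Y v \left(Y + v\right) - 64 = -64 + Y v \left(Y + v\right)$)
$\left(-16028 - 39188\right) \left(E{\left(c{\left(0,-13 \right)},D{\left(14 \right)} \right)} + 18986\right) = \left(-16028 - 39188\right) \left(\left(-64 + 0 \left(12 \cdot 14^{2}\right)^{2} + 12 \cdot 14^{2} \cdot 0^{2}\right) + 18986\right) = - 55216 \left(\left(-64 + 0 \left(12 \cdot 196\right)^{2} + 12 \cdot 196 \cdot 0\right) + 18986\right) = - 55216 \left(\left(-64 + 0 \cdot 2352^{2} + 2352 \cdot 0\right) + 18986\right) = - 55216 \left(\left(-64 + 0 \cdot 5531904 + 0\right) + 18986\right) = - 55216 \left(\left(-64 + 0 + 0\right) + 18986\right) = - 55216 \left(-64 + 18986\right) = \left(-55216\right) 18922 = -1044797152$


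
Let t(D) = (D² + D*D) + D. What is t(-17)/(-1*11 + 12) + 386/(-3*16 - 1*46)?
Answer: 26174/47 ≈ 556.89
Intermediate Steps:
t(D) = D + 2*D² (t(D) = (D² + D²) + D = 2*D² + D = D + 2*D²)
t(-17)/(-1*11 + 12) + 386/(-3*16 - 1*46) = (-17*(1 + 2*(-17)))/(-1*11 + 12) + 386/(-3*16 - 1*46) = (-17*(1 - 34))/(-11 + 12) + 386/(-48 - 46) = -17*(-33)/1 + 386/(-94) = 561*1 + 386*(-1/94) = 561 - 193/47 = 26174/47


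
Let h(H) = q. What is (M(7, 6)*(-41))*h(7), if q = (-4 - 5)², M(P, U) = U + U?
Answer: -39852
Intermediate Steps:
M(P, U) = 2*U
q = 81 (q = (-9)² = 81)
h(H) = 81
(M(7, 6)*(-41))*h(7) = ((2*6)*(-41))*81 = (12*(-41))*81 = -492*81 = -39852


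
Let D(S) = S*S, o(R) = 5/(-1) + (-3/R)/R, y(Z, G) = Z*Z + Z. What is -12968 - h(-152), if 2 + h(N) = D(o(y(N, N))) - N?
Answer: -3647343353602719988617/277512238726844416 ≈ -13143.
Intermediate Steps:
y(Z, G) = Z + Z² (y(Z, G) = Z² + Z = Z + Z²)
o(R) = -5 - 3/R² (o(R) = 5*(-1) - 3/R² = -5 - 3/R²)
D(S) = S²
h(N) = -2 + (-5 - 3/(N²*(1 + N)²))² - N (h(N) = -2 + ((-5 - 3*1/(N²*(1 + N)²))² - N) = -2 + ((-5 - 3/(N²*(1 + N)²))² - N) = -2 + (-5 - 3/(N²*(1 + N)²))² - N)
-12968 - h(-152) = -12968 - (-2 - 1*(-152) + (3 + 5*(-152)²*(1 - 152)²)²/((-152)⁴*(1 - 152)⁴)) = -12968 - (-2 + 152 + (1/533794816)*(3 + 5*23104*(-151)²)²/(-151)⁴) = -12968 - (-2 + 152 + (1/533794816)*(1/519885601)*(3 + 5*23104*22801)²) = -12968 - (-2 + 152 + (1/533794816)*(1/519885601)*(3 + 2633971520)²) = -12968 - (-2 + 152 + (1/533794816)*(1/519885601)*2633971523²) = -12968 - (-2 + 152 + (1/533794816)*(1/519885601)*6937805983974939529) = -12968 - (-2 + 152 + 6937805983974939529/277512238726844416) = -12968 - 1*48564641793001601929/277512238726844416 = -12968 - 48564641793001601929/277512238726844416 = -3647343353602719988617/277512238726844416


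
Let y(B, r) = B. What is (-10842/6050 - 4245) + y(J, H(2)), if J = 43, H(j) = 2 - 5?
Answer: -12716471/3025 ≈ -4203.8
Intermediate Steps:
H(j) = -3
(-10842/6050 - 4245) + y(J, H(2)) = (-10842/6050 - 4245) + 43 = (-10842*1/6050 - 4245) + 43 = (-5421/3025 - 4245) + 43 = -12846546/3025 + 43 = -12716471/3025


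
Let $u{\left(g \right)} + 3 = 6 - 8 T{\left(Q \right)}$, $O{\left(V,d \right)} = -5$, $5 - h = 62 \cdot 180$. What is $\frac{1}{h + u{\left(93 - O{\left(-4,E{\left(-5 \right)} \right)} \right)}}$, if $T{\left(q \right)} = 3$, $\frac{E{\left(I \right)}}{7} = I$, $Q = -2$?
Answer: $- \frac{1}{11176} \approx -8.9477 \cdot 10^{-5}$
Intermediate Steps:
$h = -11155$ ($h = 5 - 62 \cdot 180 = 5 - 11160 = -11155$)
$E{\left(I \right)} = 7 I$
$u{\left(g \right)} = -21$ ($u{\left(g \right)} = -3 + \left(6 - 24\right) = -3 - 18 = -21$)
$\frac{1}{h + u{\left(93 - O{\left(-4,E{\left(-5 \right)} \right)} \right)}} = \frac{1}{-11155 - 21} = \frac{1}{-11176} = - \frac{1}{11176}$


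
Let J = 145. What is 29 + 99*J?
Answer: 14384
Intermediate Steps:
29 + 99*J = 29 + 99*145 = 29 + 14355 = 14384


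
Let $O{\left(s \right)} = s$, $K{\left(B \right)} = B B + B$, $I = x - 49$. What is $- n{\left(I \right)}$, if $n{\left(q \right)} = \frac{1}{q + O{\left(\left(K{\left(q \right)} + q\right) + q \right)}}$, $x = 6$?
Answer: $- \frac{1}{1677} \approx -0.0005963$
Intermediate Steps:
$I = -43$ ($I = 6 - 49 = -43$)
$K{\left(B \right)} = B + B^{2}$ ($K{\left(B \right)} = B^{2} + B = B + B^{2}$)
$n{\left(q \right)} = \frac{1}{3 q + q \left(1 + q\right)}$ ($n{\left(q \right)} = \frac{1}{q + \left(\left(q \left(1 + q\right) + q\right) + q\right)} = \frac{1}{q + \left(\left(q + q \left(1 + q\right)\right) + q\right)} = \frac{1}{q + \left(2 q + q \left(1 + q\right)\right)} = \frac{1}{3 q + q \left(1 + q\right)}$)
$- n{\left(I \right)} = - \frac{1}{\left(-43\right) \left(4 - 43\right)} = - \frac{-1}{43 \left(-39\right)} = - \frac{\left(-1\right) \left(-1\right)}{43 \cdot 39} = \left(-1\right) \frac{1}{1677} = - \frac{1}{1677}$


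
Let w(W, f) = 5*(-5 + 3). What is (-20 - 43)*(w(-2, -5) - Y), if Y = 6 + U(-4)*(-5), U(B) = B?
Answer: 2268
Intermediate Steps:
w(W, f) = -10 (w(W, f) = 5*(-2) = -10)
Y = 26 (Y = 6 - 4*(-5) = 6 + 20 = 26)
(-20 - 43)*(w(-2, -5) - Y) = (-20 - 43)*(-10 - 1*26) = -63*(-10 - 26) = -63*(-36) = 2268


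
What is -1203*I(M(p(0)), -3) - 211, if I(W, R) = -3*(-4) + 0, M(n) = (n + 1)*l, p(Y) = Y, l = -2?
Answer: -14647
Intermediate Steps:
M(n) = -2 - 2*n (M(n) = (n + 1)*(-2) = (1 + n)*(-2) = -2 - 2*n)
I(W, R) = 12 (I(W, R) = 12 + 0 = 12)
-1203*I(M(p(0)), -3) - 211 = -1203*12 - 211 = -14436 - 211 = -14647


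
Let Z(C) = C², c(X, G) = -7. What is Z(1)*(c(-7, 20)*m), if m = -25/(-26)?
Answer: -175/26 ≈ -6.7308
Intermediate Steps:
m = 25/26 (m = -25*(-1/26) = 25/26 ≈ 0.96154)
Z(1)*(c(-7, 20)*m) = 1²*(-7*25/26) = 1*(-175/26) = -175/26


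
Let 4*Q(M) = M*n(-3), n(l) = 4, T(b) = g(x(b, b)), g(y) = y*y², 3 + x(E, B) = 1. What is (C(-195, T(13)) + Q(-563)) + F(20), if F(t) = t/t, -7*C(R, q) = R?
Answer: -3739/7 ≈ -534.14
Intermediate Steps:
x(E, B) = -2 (x(E, B) = -3 + 1 = -2)
g(y) = y³
T(b) = -8 (T(b) = (-2)³ = -8)
C(R, q) = -R/7
F(t) = 1
Q(M) = M (Q(M) = (M*4)/4 = (4*M)/4 = M)
(C(-195, T(13)) + Q(-563)) + F(20) = (-⅐*(-195) - 563) + 1 = (195/7 - 563) + 1 = -3746/7 + 1 = -3739/7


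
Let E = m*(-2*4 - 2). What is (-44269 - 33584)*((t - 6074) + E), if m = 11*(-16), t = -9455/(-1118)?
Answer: 374752967241/1118 ≈ 3.3520e+8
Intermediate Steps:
t = 9455/1118 (t = -9455*(-1/1118) = 9455/1118 ≈ 8.4571)
m = -176
E = 1760 (E = -176*(-2*4 - 2) = -176*(-8 - 2) = -176*(-10) = 1760)
(-44269 - 33584)*((t - 6074) + E) = (-44269 - 33584)*((9455/1118 - 6074) + 1760) = -77853*(-6781277/1118 + 1760) = -77853*(-4813597/1118) = 374752967241/1118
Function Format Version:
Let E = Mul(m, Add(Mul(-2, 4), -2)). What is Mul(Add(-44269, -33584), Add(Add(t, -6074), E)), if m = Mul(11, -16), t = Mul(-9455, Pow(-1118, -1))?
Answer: Rational(374752967241, 1118) ≈ 3.3520e+8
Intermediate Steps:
t = Rational(9455, 1118) (t = Mul(-9455, Rational(-1, 1118)) = Rational(9455, 1118) ≈ 8.4571)
m = -176
E = 1760 (E = Mul(-176, Add(Mul(-2, 4), -2)) = Mul(-176, Add(-8, -2)) = Mul(-176, -10) = 1760)
Mul(Add(-44269, -33584), Add(Add(t, -6074), E)) = Mul(Add(-44269, -33584), Add(Add(Rational(9455, 1118), -6074), 1760)) = Mul(-77853, Add(Rational(-6781277, 1118), 1760)) = Mul(-77853, Rational(-4813597, 1118)) = Rational(374752967241, 1118)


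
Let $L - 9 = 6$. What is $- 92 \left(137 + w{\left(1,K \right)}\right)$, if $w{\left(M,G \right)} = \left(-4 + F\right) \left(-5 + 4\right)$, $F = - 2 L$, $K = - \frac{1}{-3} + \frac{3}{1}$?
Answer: $-15732$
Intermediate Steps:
$L = 15$ ($L = 9 + 6 = 15$)
$K = \frac{10}{3}$ ($K = \left(-1\right) \left(- \frac{1}{3}\right) + 3 \cdot 1 = \frac{1}{3} + 3 = \frac{10}{3} \approx 3.3333$)
$F = -30$ ($F = \left(-2\right) 15 = -30$)
$w{\left(M,G \right)} = 34$ ($w{\left(M,G \right)} = \left(-4 - 30\right) \left(-5 + 4\right) = \left(-34\right) \left(-1\right) = 34$)
$- 92 \left(137 + w{\left(1,K \right)}\right) = - 92 \left(137 + 34\right) = \left(-92\right) 171 = -15732$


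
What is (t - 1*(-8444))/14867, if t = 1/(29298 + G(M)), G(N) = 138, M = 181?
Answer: 248557585/437625012 ≈ 0.56797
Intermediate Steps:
t = 1/29436 (t = 1/(29298 + 138) = 1/29436 ≈ 3.3972e-5)
(t - 1*(-8444))/14867 = (1/29436 - 1*(-8444))/14867 = (1/29436 + 8444)*(1/14867) = (248557585/29436)*(1/14867) = 248557585/437625012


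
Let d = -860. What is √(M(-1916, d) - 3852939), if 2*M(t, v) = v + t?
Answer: I*√3854327 ≈ 1963.2*I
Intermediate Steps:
M(t, v) = t/2 + v/2 (M(t, v) = (v + t)/2 = (t + v)/2 = t/2 + v/2)
√(M(-1916, d) - 3852939) = √(((½)*(-1916) + (½)*(-860)) - 3852939) = √((-958 - 430) - 3852939) = √(-1388 - 3852939) = √(-3854327) = I*√3854327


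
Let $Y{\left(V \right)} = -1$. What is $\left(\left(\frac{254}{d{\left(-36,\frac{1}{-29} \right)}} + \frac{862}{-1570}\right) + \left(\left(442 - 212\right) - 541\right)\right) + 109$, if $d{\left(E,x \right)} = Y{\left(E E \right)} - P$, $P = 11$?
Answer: $- \frac{1053701}{4710} \approx -223.72$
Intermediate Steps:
$d{\left(E,x \right)} = -12$ ($d{\left(E,x \right)} = -1 - 11 = -12$)
$\left(\left(\frac{254}{d{\left(-36,\frac{1}{-29} \right)}} + \frac{862}{-1570}\right) + \left(\left(442 - 212\right) - 541\right)\right) + 109 = \left(\left(\frac{254}{-12} + \frac{862}{-1570}\right) + \left(\left(442 - 212\right) - 541\right)\right) + 109 = \left(\left(254 \left(- \frac{1}{12}\right) + 862 \left(- \frac{1}{1570}\right)\right) + \left(230 - 541\right)\right) + 109 = \left(\left(- \frac{127}{6} - \frac{431}{785}\right) - 311\right) + 109 = \left(- \frac{102281}{4710} - 311\right) + 109 = - \frac{1567091}{4710} + 109 = - \frac{1053701}{4710}$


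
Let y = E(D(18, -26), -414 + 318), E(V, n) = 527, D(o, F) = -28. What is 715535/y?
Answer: 715535/527 ≈ 1357.8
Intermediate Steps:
y = 527
715535/y = 715535/527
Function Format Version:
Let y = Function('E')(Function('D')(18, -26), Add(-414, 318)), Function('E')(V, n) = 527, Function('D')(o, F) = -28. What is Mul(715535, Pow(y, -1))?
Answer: Rational(715535, 527) ≈ 1357.8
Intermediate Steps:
y = 527
Mul(715535, Pow(y, -1)) = Mul(715535, Pow(527, -1)) = Mul(715535, Rational(1, 527)) = Rational(715535, 527)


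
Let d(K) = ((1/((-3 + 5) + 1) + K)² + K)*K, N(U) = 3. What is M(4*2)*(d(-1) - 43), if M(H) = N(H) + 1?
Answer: -1528/9 ≈ -169.78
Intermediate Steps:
M(H) = 4 (M(H) = 3 + 1 = 4)
d(K) = K*(K + (⅓ + K)²) (d(K) = ((1/(2 + 1) + K)² + K)*K = ((1/3 + K)² + K)*K = ((⅓ + K)² + K)*K = (K + (⅓ + K)²)*K = K*(K + (⅓ + K)²))
M(4*2)*(d(-1) - 43) = 4*((⅑)*(-1)*((1 + 3*(-1))² + 9*(-1)) - 43) = 4*((⅑)*(-1)*((1 - 3)² - 9) - 43) = 4*((⅑)*(-1)*((-2)² - 9) - 43) = 4*((⅑)*(-1)*(4 - 9) - 43) = 4*((⅑)*(-1)*(-5) - 43) = 4*(5/9 - 43) = 4*(-382/9) = -1528/9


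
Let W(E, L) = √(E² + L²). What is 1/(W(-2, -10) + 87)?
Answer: 87/7465 - 2*√26/7465 ≈ 0.010288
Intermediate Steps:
1/(W(-2, -10) + 87) = 1/(√((-2)² + (-10)²) + 87) = 1/(√(4 + 100) + 87) = 1/(√104 + 87) = 1/(2*√26 + 87) = 1/(87 + 2*√26)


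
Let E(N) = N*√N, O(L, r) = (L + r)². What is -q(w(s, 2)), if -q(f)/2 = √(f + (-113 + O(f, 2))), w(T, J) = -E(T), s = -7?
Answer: 2*√(-452 + 35*I*√7) ≈ 4.3332 + 42.741*I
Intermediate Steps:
E(N) = N^(3/2)
w(T, J) = -T^(3/2)
q(f) = -2*√(-113 + f + (2 + f)²) (q(f) = -2*√(f + (-113 + (f + 2)²)) = -2*√(f + (-113 + (2 + f)²)) = -2*√(-113 + f + (2 + f)²))
-q(w(s, 2)) = -(-2)*√(-113 - (-7)^(3/2) + (2 - (-7)^(3/2))²) = -(-2)*√(-113 - (-7)*I*√7 + (2 - (-7)*I*√7)²) = -(-2)*√(-113 + 7*I*√7 + (2 + 7*I*√7)²) = -(-2)*√(-113 + (2 + 7*I*√7)² + 7*I*√7) = 2*√(-113 + (2 + 7*I*√7)² + 7*I*√7)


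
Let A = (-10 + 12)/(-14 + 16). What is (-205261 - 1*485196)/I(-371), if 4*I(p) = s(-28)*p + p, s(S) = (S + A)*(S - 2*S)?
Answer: -2761828/280105 ≈ -9.8600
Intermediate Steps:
A = 1 (A = 2/2 = 2*(½) = 1)
s(S) = -S*(1 + S) (s(S) = (S + 1)*(S - 2*S) = (1 + S)*(-S) = -S*(1 + S))
I(p) = -755*p/4 (I(p) = ((-1*(-28)*(1 - 28))*p + p)/4 = ((-1*(-28)*(-27))*p + p)/4 = (-756*p + p)/4 = (-755*p)/4 = -755*p/4)
(-205261 - 1*485196)/I(-371) = (-205261 - 1*485196)/((-755/4*(-371))) = (-205261 - 485196)/(280105/4) = -690457*4/280105 = -2761828/280105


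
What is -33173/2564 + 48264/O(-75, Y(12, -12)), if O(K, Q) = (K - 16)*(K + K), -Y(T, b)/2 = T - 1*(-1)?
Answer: -54843759/5833100 ≈ -9.4022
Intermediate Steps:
Y(T, b) = -2 - 2*T (Y(T, b) = -2*(T - 1*(-1)) = -2*(T + 1) = -2*(1 + T) = -2 - 2*T)
O(K, Q) = 2*K*(-16 + K) (O(K, Q) = (-16 + K)*(2*K) = 2*K*(-16 + K))
-33173/2564 + 48264/O(-75, Y(12, -12)) = -33173/2564 + 48264/((2*(-75)*(-16 - 75))) = -33173*1/2564 + 48264/((2*(-75)*(-91))) = -33173/2564 + 48264/13650 = -33173/2564 + 48264*(1/13650) = -33173/2564 + 8044/2275 = -54843759/5833100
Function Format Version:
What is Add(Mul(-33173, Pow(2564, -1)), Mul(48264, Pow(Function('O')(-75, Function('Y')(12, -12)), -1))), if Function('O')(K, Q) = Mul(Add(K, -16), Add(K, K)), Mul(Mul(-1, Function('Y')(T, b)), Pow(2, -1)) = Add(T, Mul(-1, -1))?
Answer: Rational(-54843759, 5833100) ≈ -9.4022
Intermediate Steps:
Function('Y')(T, b) = Add(-2, Mul(-2, T)) (Function('Y')(T, b) = Mul(-2, Add(T, Mul(-1, -1))) = Mul(-2, Add(T, 1)) = Mul(-2, Add(1, T)) = Add(-2, Mul(-2, T)))
Function('O')(K, Q) = Mul(2, K, Add(-16, K)) (Function('O')(K, Q) = Mul(Add(-16, K), Mul(2, K)) = Mul(2, K, Add(-16, K)))
Add(Mul(-33173, Pow(2564, -1)), Mul(48264, Pow(Function('O')(-75, Function('Y')(12, -12)), -1))) = Add(Mul(-33173, Pow(2564, -1)), Mul(48264, Pow(Mul(2, -75, Add(-16, -75)), -1))) = Add(Mul(-33173, Rational(1, 2564)), Mul(48264, Pow(Mul(2, -75, -91), -1))) = Add(Rational(-33173, 2564), Mul(48264, Pow(13650, -1))) = Add(Rational(-33173, 2564), Mul(48264, Rational(1, 13650))) = Add(Rational(-33173, 2564), Rational(8044, 2275)) = Rational(-54843759, 5833100)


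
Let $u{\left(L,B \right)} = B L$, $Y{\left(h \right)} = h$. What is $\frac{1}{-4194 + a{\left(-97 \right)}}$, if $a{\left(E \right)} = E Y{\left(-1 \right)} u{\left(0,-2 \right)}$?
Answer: $- \frac{1}{4194} \approx -0.00023844$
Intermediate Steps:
$a{\left(E \right)} = 0$ ($a{\left(E \right)} = E \left(-1\right) \left(\left(-2\right) 0\right) = - E 0 = 0$)
$\frac{1}{-4194 + a{\left(-97 \right)}} = \frac{1}{-4194 + 0} = \frac{1}{-4194} = - \frac{1}{4194}$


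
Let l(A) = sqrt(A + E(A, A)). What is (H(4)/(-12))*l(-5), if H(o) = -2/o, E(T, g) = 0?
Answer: I*sqrt(5)/24 ≈ 0.093169*I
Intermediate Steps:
l(A) = sqrt(A) (l(A) = sqrt(A + 0) = sqrt(A))
(H(4)/(-12))*l(-5) = (-2/4/(-12))*sqrt(-5) = (-2*1/4*(-1/12))*(I*sqrt(5)) = (-1/2*(-1/12))*(I*sqrt(5)) = (I*sqrt(5))/24 = I*sqrt(5)/24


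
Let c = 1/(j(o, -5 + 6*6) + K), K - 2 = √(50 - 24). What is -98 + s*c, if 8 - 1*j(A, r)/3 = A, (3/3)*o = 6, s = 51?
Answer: -1658/19 - 51*√26/38 ≈ -94.107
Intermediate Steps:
o = 6
j(A, r) = 24 - 3*A
K = 2 + √26 (K = 2 + √(50 - 24) = 2 + √26 ≈ 7.0990)
c = 1/(8 + √26) (c = 1/((24 - 3*6) + (2 + √26)) = 1/((24 - 18) + (2 + √26)) = 1/(6 + (2 + √26)) = 1/(8 + √26) ≈ 0.076342)
-98 + s*c = -98 + 51*(4/19 - √26/38) = -98 + (204/19 - 51*√26/38) = -1658/19 - 51*√26/38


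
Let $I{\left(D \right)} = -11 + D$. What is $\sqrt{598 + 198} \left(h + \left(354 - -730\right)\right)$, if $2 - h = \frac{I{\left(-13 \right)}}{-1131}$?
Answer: $\frac{818828 \sqrt{199}}{377} \approx 30639.0$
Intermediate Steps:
$h = \frac{746}{377}$ ($h = 2 - \frac{-11 - 13}{-1131} = 2 - \left(-24\right) \left(- \frac{1}{1131}\right) = 2 - \frac{8}{377} = \frac{746}{377} \approx 1.9788$)
$\sqrt{598 + 198} \left(h + \left(354 - -730\right)\right) = \sqrt{598 + 198} \left(\frac{746}{377} + \left(354 - -730\right)\right) = \sqrt{796} \left(\frac{746}{377} + \left(354 + 730\right)\right) = 2 \sqrt{199} \left(\frac{746}{377} + 1084\right) = 2 \sqrt{199} \cdot \frac{409414}{377} = \frac{818828 \sqrt{199}}{377}$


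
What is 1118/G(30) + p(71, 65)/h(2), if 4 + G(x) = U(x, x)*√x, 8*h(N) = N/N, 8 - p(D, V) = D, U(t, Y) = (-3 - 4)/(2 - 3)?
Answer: -364172/727 + 3913*√30/727 ≈ -471.44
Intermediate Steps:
U(t, Y) = 7 (U(t, Y) = -7/(-1) = -7*(-1) = 7)
p(D, V) = 8 - D
h(N) = ⅛ (h(N) = (N/N)/8 = (⅛)*1 = ⅛)
G(x) = -4 + 7*√x
1118/G(30) + p(71, 65)/h(2) = 1118/(-4 + 7*√30) + (8 - 1*71)/(⅛) = 1118/(-4 + 7*√30) + (8 - 71)*8 = 1118/(-4 + 7*√30) - 63*8 = 1118/(-4 + 7*√30) - 504 = -504 + 1118/(-4 + 7*√30)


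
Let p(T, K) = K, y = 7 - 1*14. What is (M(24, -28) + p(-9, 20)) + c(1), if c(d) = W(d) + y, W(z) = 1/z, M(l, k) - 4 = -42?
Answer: -24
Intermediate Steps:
M(l, k) = -38 (M(l, k) = 4 - 42 = -38)
y = -7 (y = 7 - 14 = -7)
W(z) = 1/z
c(d) = -7 + 1/d (c(d) = 1/d - 7 = -7 + 1/d)
(M(24, -28) + p(-9, 20)) + c(1) = (-38 + 20) + (-7 + 1/1) = -18 + (-7 + 1) = -18 - 6 = -24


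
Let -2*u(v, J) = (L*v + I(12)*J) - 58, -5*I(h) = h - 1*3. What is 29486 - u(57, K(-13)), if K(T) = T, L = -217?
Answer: 116421/5 ≈ 23284.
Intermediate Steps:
I(h) = ⅗ - h/5 (I(h) = -(h - 1*3)/5 = -(h - 3)/5 = -(-3 + h)/5 = ⅗ - h/5)
u(v, J) = 29 + 9*J/10 + 217*v/2 (u(v, J) = -((-217*v + (⅗ - ⅕*12)*J) - 58)/2 = -((-217*v + (⅗ - 12/5)*J) - 58)/2 = -((-217*v - 9*J/5) - 58)/2 = -(-58 - 217*v - 9*J/5)/2 = 29 + 9*J/10 + 217*v/2)
29486 - u(57, K(-13)) = 29486 - (29 + (9/10)*(-13) + (217/2)*57) = 29486 - (29 - 117/10 + 12369/2) = 29486 - 1*31009/5 = 29486 - 31009/5 = 116421/5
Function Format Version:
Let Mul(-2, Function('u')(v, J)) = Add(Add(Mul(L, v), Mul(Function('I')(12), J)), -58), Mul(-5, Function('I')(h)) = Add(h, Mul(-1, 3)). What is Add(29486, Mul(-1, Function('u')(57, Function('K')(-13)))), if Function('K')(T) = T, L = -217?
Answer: Rational(116421, 5) ≈ 23284.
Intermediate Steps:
Function('I')(h) = Add(Rational(3, 5), Mul(Rational(-1, 5), h)) (Function('I')(h) = Mul(Rational(-1, 5), Add(h, Mul(-1, 3))) = Mul(Rational(-1, 5), Add(h, -3)) = Mul(Rational(-1, 5), Add(-3, h)) = Add(Rational(3, 5), Mul(Rational(-1, 5), h)))
Function('u')(v, J) = Add(29, Mul(Rational(9, 10), J), Mul(Rational(217, 2), v)) (Function('u')(v, J) = Mul(Rational(-1, 2), Add(Add(Mul(-217, v), Mul(Add(Rational(3, 5), Mul(Rational(-1, 5), 12)), J)), -58)) = Mul(Rational(-1, 2), Add(Add(Mul(-217, v), Mul(Add(Rational(3, 5), Rational(-12, 5)), J)), -58)) = Mul(Rational(-1, 2), Add(Add(Mul(-217, v), Mul(Rational(-9, 5), J)), -58)) = Mul(Rational(-1, 2), Add(-58, Mul(-217, v), Mul(Rational(-9, 5), J))) = Add(29, Mul(Rational(9, 10), J), Mul(Rational(217, 2), v)))
Add(29486, Mul(-1, Function('u')(57, Function('K')(-13)))) = Add(29486, Mul(-1, Add(29, Mul(Rational(9, 10), -13), Mul(Rational(217, 2), 57)))) = Add(29486, Mul(-1, Add(29, Rational(-117, 10), Rational(12369, 2)))) = Add(29486, Mul(-1, Rational(31009, 5))) = Add(29486, Rational(-31009, 5)) = Rational(116421, 5)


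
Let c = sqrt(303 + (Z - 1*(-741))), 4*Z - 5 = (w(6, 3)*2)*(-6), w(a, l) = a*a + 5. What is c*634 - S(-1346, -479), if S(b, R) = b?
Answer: 1346 + 317*sqrt(3689) ≈ 20600.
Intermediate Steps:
w(a, l) = 5 + a**2 (w(a, l) = a**2 + 5 = 5 + a**2)
Z = -487/4 (Z = 5/4 + (((5 + 6**2)*2)*(-6))/4 = 5/4 + (((5 + 36)*2)*(-6))/4 = 5/4 + ((41*2)*(-6))/4 = 5/4 + (82*(-6))/4 = 5/4 + (1/4)*(-492) = 5/4 - 123 = -487/4 ≈ -121.75)
c = sqrt(3689)/2 (c = sqrt(303 + (-487/4 - 1*(-741))) = sqrt(303 + (-487/4 + 741)) = sqrt(303 + 2477/4) = sqrt(3689/4) = sqrt(3689)/2 ≈ 30.369)
c*634 - S(-1346, -479) = (sqrt(3689)/2)*634 - 1*(-1346) = 317*sqrt(3689) + 1346 = 1346 + 317*sqrt(3689)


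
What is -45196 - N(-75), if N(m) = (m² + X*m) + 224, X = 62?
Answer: -46395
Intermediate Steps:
N(m) = 224 + m² + 62*m (N(m) = (m² + 62*m) + 224 = 224 + m² + 62*m)
-45196 - N(-75) = -45196 - (224 + (-75)² + 62*(-75)) = -45196 - (224 + 5625 - 4650) = -45196 - 1*1199 = -45196 - 1199 = -46395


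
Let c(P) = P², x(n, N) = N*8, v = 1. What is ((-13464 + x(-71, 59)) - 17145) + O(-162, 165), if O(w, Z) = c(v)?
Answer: -30136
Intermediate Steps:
x(n, N) = 8*N
O(w, Z) = 1 (O(w, Z) = 1² = 1)
((-13464 + x(-71, 59)) - 17145) + O(-162, 165) = ((-13464 + 8*59) - 17145) + 1 = ((-13464 + 472) - 17145) + 1 = (-12992 - 17145) + 1 = -30137 + 1 = -30136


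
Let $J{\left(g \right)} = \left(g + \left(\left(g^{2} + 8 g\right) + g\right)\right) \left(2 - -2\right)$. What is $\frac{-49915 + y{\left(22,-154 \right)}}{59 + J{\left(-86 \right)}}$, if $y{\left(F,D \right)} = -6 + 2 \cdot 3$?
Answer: $- \frac{49915}{26203} \approx -1.9049$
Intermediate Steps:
$J{\left(g \right)} = 4 g^{2} + 40 g$ ($J{\left(g \right)} = \left(g + \left(g^{2} + 9 g\right)\right) \left(2 + 2\right) = \left(g^{2} + 10 g\right) 4 = 4 g^{2} + 40 g$)
$y{\left(F,D \right)} = 0$ ($y{\left(F,D \right)} = -6 + 6 = 0$)
$\frac{-49915 + y{\left(22,-154 \right)}}{59 + J{\left(-86 \right)}} = \frac{-49915 + 0}{59 + 4 \left(-86\right) \left(10 - 86\right)} = - \frac{49915}{59 + 4 \left(-86\right) \left(-76\right)} = - \frac{49915}{59 + 26144} = - \frac{49915}{26203}$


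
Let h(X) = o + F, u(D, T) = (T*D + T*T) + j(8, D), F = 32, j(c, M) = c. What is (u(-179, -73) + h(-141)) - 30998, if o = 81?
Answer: -12481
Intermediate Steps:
u(D, T) = 8 + T² + D*T (u(D, T) = (T*D + T*T) + 8 = (D*T + T²) + 8 = (T² + D*T) + 8 = 8 + T² + D*T)
h(X) = 113 (h(X) = 81 + 32 = 113)
(u(-179, -73) + h(-141)) - 30998 = ((8 + (-73)² - 179*(-73)) + 113) - 30998 = ((8 + 5329 + 13067) + 113) - 30998 = (18404 + 113) - 30998 = 18517 - 30998 = -12481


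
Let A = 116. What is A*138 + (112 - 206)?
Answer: 15914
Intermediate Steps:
A*138 + (112 - 206) = 116*138 + (112 - 206) = 16008 - 94 = 15914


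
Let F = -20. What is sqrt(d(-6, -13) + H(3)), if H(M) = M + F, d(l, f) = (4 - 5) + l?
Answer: 2*I*sqrt(6) ≈ 4.899*I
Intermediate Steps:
d(l, f) = -1 + l
H(M) = -20 + M (H(M) = M - 20 = -20 + M)
sqrt(d(-6, -13) + H(3)) = sqrt((-1 - 6) + (-20 + 3)) = sqrt(-7 - 17) = sqrt(-24) = 2*I*sqrt(6)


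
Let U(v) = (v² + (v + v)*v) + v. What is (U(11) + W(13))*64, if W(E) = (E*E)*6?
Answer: 88832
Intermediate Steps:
W(E) = 6*E² (W(E) = E²*6 = 6*E²)
U(v) = v + 3*v² (U(v) = (v² + (2*v)*v) + v = (v² + 2*v²) + v = 3*v² + v = v + 3*v²)
(U(11) + W(13))*64 = (11*(1 + 3*11) + 6*13²)*64 = (11*(1 + 33) + 6*169)*64 = (11*34 + 1014)*64 = (374 + 1014)*64 = 1388*64 = 88832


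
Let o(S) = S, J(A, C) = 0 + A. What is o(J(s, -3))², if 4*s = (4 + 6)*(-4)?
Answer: 100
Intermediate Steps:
s = -10 (s = ((4 + 6)*(-4))/4 = (10*(-4))/4 = (¼)*(-40) = -10)
J(A, C) = A
o(J(s, -3))² = (-10)² = 100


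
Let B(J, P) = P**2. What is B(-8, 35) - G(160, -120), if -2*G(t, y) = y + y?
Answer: 1105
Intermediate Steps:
G(t, y) = -y (G(t, y) = -(y + y)/2 = -y)
B(-8, 35) - G(160, -120) = 35**2 - (-1)*(-120) = 1225 - 1*120 = 1225 - 120 = 1105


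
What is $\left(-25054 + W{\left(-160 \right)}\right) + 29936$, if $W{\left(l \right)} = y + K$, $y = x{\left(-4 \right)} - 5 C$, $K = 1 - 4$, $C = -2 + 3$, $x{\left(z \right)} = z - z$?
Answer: $4874$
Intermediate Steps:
$x{\left(z \right)} = 0$
$C = 1$
$K = -3$ ($K = 1 - 4 = -3$)
$y = -5$ ($y = 0 - 5 = -5$)
$W{\left(l \right)} = -8$ ($W{\left(l \right)} = -5 - 3 = -8$)
$\left(-25054 + W{\left(-160 \right)}\right) + 29936 = \left(-25054 - 8\right) + 29936 = -25062 + 29936 = 4874$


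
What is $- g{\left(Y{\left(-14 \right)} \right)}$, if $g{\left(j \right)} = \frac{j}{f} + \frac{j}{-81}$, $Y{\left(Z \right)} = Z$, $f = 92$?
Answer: $- \frac{77}{3726} \approx -0.020666$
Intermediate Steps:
$g{\left(j \right)} = - \frac{11 j}{7452}$ ($g{\left(j \right)} = \frac{j}{92} + \frac{j}{-81} = j \frac{1}{92} + j \left(- \frac{1}{81}\right) = \frac{j}{92} - \frac{j}{81} = - \frac{11 j}{7452}$)
$- g{\left(Y{\left(-14 \right)} \right)} = - \frac{\left(-11\right) \left(-14\right)}{7452} = \left(-1\right) \frac{77}{3726} = - \frac{77}{3726}$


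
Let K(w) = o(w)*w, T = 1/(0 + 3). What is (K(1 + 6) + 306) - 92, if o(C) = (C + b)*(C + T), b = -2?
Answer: 1412/3 ≈ 470.67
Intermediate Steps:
T = 1/3 ≈ 0.33333
o(C) = (-2 + C)*(1/3 + C) (o(C) = (C - 2)*(C + 1/3) = (-2 + C)*(1/3 + C))
K(w) = w*(-2/3 + w**2 - 5*w/3) (K(w) = (-2/3 + w**2 - 5*w/3)*w = w*(-2/3 + w**2 - 5*w/3))
(K(1 + 6) + 306) - 92 = ((1 + 6)*(-2 - 5*(1 + 6) + 3*(1 + 6)**2)/3 + 306) - 92 = ((1/3)*7*(-2 - 5*7 + 3*7**2) + 306) - 92 = ((1/3)*7*(-2 - 35 + 3*49) + 306) - 92 = ((1/3)*7*(-2 - 35 + 147) + 306) - 92 = ((1/3)*7*110 + 306) - 92 = (770/3 + 306) - 92 = 1688/3 - 92 = 1412/3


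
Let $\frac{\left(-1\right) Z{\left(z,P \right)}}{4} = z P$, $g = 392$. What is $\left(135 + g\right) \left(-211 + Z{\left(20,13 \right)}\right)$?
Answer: $-659277$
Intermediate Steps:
$Z{\left(z,P \right)} = - 4 P z$ ($Z{\left(z,P \right)} = - 4 z P = - 4 P z$)
$\left(135 + g\right) \left(-211 + Z{\left(20,13 \right)}\right) = \left(135 + 392\right) \left(-211 - 52 \cdot 20\right) = 527 \left(-211 - 1040\right) = 527 \left(-1251\right) = -659277$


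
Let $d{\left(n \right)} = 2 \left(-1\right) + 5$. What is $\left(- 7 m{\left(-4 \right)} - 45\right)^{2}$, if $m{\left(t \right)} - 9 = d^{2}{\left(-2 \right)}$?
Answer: $29241$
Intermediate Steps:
$d{\left(n \right)} = 3$ ($d{\left(n \right)} = -2 + 5 = 3$)
$m{\left(t \right)} = 18$ ($m{\left(t \right)} = 9 + 3^{2} = 9 + 9 = 18$)
$\left(- 7 m{\left(-4 \right)} - 45\right)^{2} = \left(\left(-7\right) 18 - 45\right)^{2} = \left(-126 - 45\right)^{2} = \left(-171\right)^{2} = 29241$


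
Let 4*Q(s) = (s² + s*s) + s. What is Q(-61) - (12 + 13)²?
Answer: 4881/4 ≈ 1220.3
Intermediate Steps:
Q(s) = s²/2 + s/4 (Q(s) = ((s² + s*s) + s)/4 = ((s² + s²) + s)/4 = (2*s² + s)/4 = (s + 2*s²)/4 = s²/2 + s/4)
Q(-61) - (12 + 13)² = (¼)*(-61)*(1 + 2*(-61)) - (12 + 13)² = (¼)*(-61)*(1 - 122) - 1*25² = (¼)*(-61)*(-121) - 1*625 = 7381/4 - 625 = 4881/4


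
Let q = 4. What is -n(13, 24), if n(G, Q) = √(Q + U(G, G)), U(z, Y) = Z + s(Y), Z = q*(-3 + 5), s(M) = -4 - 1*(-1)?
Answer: -√29 ≈ -5.3852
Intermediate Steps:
s(M) = -3 (s(M) = -4 + 1 = -3)
Z = 8 (Z = 4*(-3 + 5) = 4*2 = 8)
U(z, Y) = 5 (U(z, Y) = 8 - 3 = 5)
n(G, Q) = √(5 + Q) (n(G, Q) = √(Q + 5) = √(5 + Q))
-n(13, 24) = -√(5 + 24) = -√29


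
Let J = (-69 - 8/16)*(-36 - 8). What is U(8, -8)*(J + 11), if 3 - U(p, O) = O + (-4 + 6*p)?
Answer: -101277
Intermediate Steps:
U(p, O) = 7 - O - 6*p (U(p, O) = 3 - (O + (-4 + 6*p)) = 3 - (-4 + O + 6*p) = 3 + (4 - O - 6*p) = 7 - O - 6*p)
J = 3058 (J = (-69 - 8*1/16)*(-44) = (-69 - ½)*(-44) = -139/2*(-44) = 3058)
U(8, -8)*(J + 11) = (7 - 1*(-8) - 6*8)*(3058 + 11) = (7 + 8 - 48)*3069 = -33*3069 = -101277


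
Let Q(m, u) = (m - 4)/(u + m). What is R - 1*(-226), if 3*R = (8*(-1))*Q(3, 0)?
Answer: 2042/9 ≈ 226.89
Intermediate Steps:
Q(m, u) = (-4 + m)/(m + u)
R = 8/9 (R = ((8*(-1))*((-4 + 3)/(3 + 0)))/3 = (-8*(-1)/3)/3 = (-8*(-⅓))/3 = (⅓)*(8/3) = 8/9 ≈ 0.88889)
R - 1*(-226) = 8/9 - 1*(-226) = 8/9 + 226 = 2042/9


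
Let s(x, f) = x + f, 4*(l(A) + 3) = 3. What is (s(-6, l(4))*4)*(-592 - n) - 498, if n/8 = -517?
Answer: -117450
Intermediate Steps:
n = -4136 (n = 8*(-517) = -4136)
l(A) = -9/4 (l(A) = -3 + (1/4)*3 = -3 + 3/4 = -9/4)
s(x, f) = f + x
(s(-6, l(4))*4)*(-592 - n) - 498 = ((-9/4 - 6)*4)*(-592 - 1*(-4136)) - 498 = (-33/4*4)*(-592 + 4136) - 498 = -33*3544 - 498 = -116952 - 498 = -117450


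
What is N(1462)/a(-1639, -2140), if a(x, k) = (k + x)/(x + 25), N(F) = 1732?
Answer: 2795448/3779 ≈ 739.73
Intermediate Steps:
a(x, k) = (k + x)/(25 + x)
N(1462)/a(-1639, -2140) = 1732/(((-2140 - 1639)/(25 - 1639))) = 1732/((-3779/(-1614))) = 1732/((-1/1614*(-3779))) = 1732/(3779/1614) = 1732*(1614/3779) = 2795448/3779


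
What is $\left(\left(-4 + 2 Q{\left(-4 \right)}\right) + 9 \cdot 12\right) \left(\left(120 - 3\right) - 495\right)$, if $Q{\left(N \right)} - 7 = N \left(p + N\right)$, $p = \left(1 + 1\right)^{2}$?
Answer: $-44604$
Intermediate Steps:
$p = 4$ ($p = 2^{2} = 4$)
$Q{\left(N \right)} = 7 + N \left(4 + N\right)$
$\left(\left(-4 + 2 Q{\left(-4 \right)}\right) + 9 \cdot 12\right) \left(\left(120 - 3\right) - 495\right) = \left(\left(-4 + 2 \left(7 + \left(-4\right)^{2} + 4 \left(-4\right)\right)\right) + 9 \cdot 12\right) \left(\left(120 - 3\right) - 495\right) = \left(\left(-4 + 2 \left(7 + 16 - 16\right)\right) + 108\right) \left(117 - 495\right) = \left(\left(-4 + 2 \cdot 7\right) + 108\right) \left(-378\right) = \left(\left(-4 + 14\right) + 108\right) \left(-378\right) = \left(10 + 108\right) \left(-378\right) = 118 \left(-378\right) = -44604$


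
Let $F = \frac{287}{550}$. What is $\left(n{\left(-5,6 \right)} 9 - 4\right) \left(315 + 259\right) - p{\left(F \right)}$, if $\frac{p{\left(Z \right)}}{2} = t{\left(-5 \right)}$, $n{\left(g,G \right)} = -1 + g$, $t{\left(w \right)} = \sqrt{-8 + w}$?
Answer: $-33292 - 2 i \sqrt{13} \approx -33292.0 - 7.2111 i$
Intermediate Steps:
$F = \frac{287}{550}$ ($F = 287 \cdot \frac{1}{550} = \frac{287}{550} \approx 0.52182$)
$p{\left(Z \right)} = 2 i \sqrt{13}$ ($p{\left(Z \right)} = 2 \sqrt{-8 - 5} = 2 \sqrt{-13} = 2 i \sqrt{13}$)
$\left(n{\left(-5,6 \right)} 9 - 4\right) \left(315 + 259\right) - p{\left(F \right)} = \left(\left(-1 - 5\right) 9 - 4\right) \left(315 + 259\right) - 2 i \sqrt{13} = \left(\left(-6\right) 9 - 4\right) 574 - 2 i \sqrt{13} = \left(-54 - 4\right) 574 - 2 i \sqrt{13} = \left(-58\right) 574 - 2 i \sqrt{13} = -33292 - 2 i \sqrt{13}$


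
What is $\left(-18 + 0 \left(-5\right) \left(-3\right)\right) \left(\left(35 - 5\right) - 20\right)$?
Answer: $-180$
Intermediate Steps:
$\left(-18 + 0 \left(-5\right) \left(-3\right)\right) \left(\left(35 - 5\right) - 20\right) = \left(-18 + 0 \left(-3\right)\right) \left(30 - 20\right) = \left(-18 + 0\right) 10 = \left(-18\right) 10 = -180$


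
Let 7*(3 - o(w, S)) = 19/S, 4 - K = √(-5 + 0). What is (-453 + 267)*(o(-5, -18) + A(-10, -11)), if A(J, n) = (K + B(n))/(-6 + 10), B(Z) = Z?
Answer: -10943/42 + 93*I*√5/2 ≈ -260.55 + 103.98*I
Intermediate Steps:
K = 4 - I*√5 (K = 4 - √(-5 + 0) = 4 - √(-5) = 4 - I*√5 ≈ 4.0 - 2.2361*I)
A(J, n) = 1 + n/4 - I*√5/4 (A(J, n) = ((4 - I*√5) + n)/(-6 + 10) = (4 + n - I*√5)/4 = (4 + n - I*√5)*(¼) = 1 + n/4 - I*√5/4)
o(w, S) = 3 - 19/(7*S)
(-453 + 267)*(o(-5, -18) + A(-10, -11)) = (-453 + 267)*((3 - 19/7/(-18)) + (1 + (¼)*(-11) - I*√5/4)) = -186*((3 - 19/7*(-1/18)) + (1 - 11/4 - I*√5/4)) = -186*((3 + 19/126) + (-7/4 - I*√5/4)) = -186*(397/126 + (-7/4 - I*√5/4)) = -186*(353/252 - I*√5/4) = -10943/42 + 93*I*√5/2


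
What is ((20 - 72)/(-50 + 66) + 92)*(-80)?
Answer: -7100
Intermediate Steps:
((20 - 72)/(-50 + 66) + 92)*(-80) = (-52/16 + 92)*(-80) = (-52*1/16 + 92)*(-80) = (-13/4 + 92)*(-80) = (355/4)*(-80) = -7100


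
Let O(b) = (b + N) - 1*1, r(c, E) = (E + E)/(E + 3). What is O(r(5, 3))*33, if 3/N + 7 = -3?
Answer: -99/10 ≈ -9.9000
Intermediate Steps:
N = -3/10 (N = 3/(-7 - 3) = 3/(-10) = 3*(-⅒) = -3/10 ≈ -0.30000)
r(c, E) = 2*E/(3 + E) (r(c, E) = (2*E)/(3 + E) = 2*E/(3 + E))
O(b) = -13/10 + b (O(b) = (b - 3/10) - 1*1 = (-3/10 + b) - 1 = -13/10 + b)
O(r(5, 3))*33 = (-13/10 + 2*3/(3 + 3))*33 = (-13/10 + 2*3/6)*33 = (-13/10 + 2*3*(⅙))*33 = (-13/10 + 1)*33 = -3/10*33 = -99/10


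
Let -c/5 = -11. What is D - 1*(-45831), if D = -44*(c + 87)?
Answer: 39583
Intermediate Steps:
c = 55 (c = -5*(-11) = 55)
D = -6248 (D = -44*(55 + 87) = -44*142 = -6248)
D - 1*(-45831) = -6248 - 1*(-45831) = -6248 + 45831 = 39583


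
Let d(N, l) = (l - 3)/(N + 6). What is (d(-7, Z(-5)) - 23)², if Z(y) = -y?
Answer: 625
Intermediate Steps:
d(N, l) = (-3 + l)/(6 + N)
(d(-7, Z(-5)) - 23)² = ((-3 - 1*(-5))/(6 - 7) - 23)² = ((-3 + 5)/(-1) - 23)² = (-1*2 - 23)² = (-2 - 23)² = (-25)² = 625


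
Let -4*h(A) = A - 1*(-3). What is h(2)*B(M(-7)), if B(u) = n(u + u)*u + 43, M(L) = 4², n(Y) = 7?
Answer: -775/4 ≈ -193.75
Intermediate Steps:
h(A) = -¾ - A/4 (h(A) = -(A - 1*(-3))/4 = -(A + 3)/4 = -(3 + A)/4 = -¾ - A/4)
M(L) = 16
B(u) = 43 + 7*u (B(u) = 7*u + 43 = 43 + 7*u)
h(2)*B(M(-7)) = (-¾ - ¼*2)*(43 + 7*16) = (-¾ - ½)*(43 + 112) = -5/4*155 = -775/4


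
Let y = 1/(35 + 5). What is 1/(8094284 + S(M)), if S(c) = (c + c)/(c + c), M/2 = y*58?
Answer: 1/8094285 ≈ 1.2354e-7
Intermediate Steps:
y = 1/40 ≈ 0.025000
M = 29/10 (M = 2*((1/40)*58) = 2*(29/20) = 29/10 ≈ 2.9000)
S(c) = 1 (S(c) = (2*c)/((2*c)) = (2*c)*(1/(2*c)) = 1)
1/(8094284 + S(M)) = 1/(8094284 + 1) = 1/8094285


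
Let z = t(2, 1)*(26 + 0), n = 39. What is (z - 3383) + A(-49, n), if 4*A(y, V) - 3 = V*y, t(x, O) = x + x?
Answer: -3756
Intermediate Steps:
t(x, O) = 2*x
A(y, V) = ¾ + V*y/4 (A(y, V) = ¾ + (V*y)/4 = ¾ + V*y/4)
z = 104 (z = (2*2)*(26 + 0) = 4*26 = 104)
(z - 3383) + A(-49, n) = (104 - 3383) + (¾ + (¼)*39*(-49)) = -3279 + (¾ - 1911/4) = -3279 - 477 = -3756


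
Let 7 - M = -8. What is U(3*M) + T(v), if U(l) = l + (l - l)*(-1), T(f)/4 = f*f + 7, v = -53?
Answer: 11309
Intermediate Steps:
M = 15 (M = 7 - 1*(-8) = 7 + 8 = 15)
T(f) = 28 + 4*f² (T(f) = 4*(f*f + 7) = 4*(f² + 7) = 4*(7 + f²) = 28 + 4*f²)
U(l) = l (U(l) = l + 0*(-1) = l + 0 = l)
U(3*M) + T(v) = 3*15 + (28 + 4*(-53)²) = 45 + (28 + 4*2809) = 45 + (28 + 11236) = 45 + 11264 = 11309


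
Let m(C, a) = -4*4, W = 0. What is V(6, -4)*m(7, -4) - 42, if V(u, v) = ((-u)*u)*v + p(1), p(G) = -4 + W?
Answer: -2282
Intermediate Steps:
m(C, a) = -16
p(G) = -4 (p(G) = -4 + 0 = -4)
V(u, v) = -4 - v*u² (V(u, v) = ((-u)*u)*v - 4 = (-u²)*v - 4 = -v*u² - 4 = -4 - v*u²)
V(6, -4)*m(7, -4) - 42 = (-4 - 1*(-4)*6²)*(-16) - 42 = (-4 - 1*(-4)*36)*(-16) - 42 = (-4 + 144)*(-16) - 42 = 140*(-16) - 42 = -2240 - 42 = -2282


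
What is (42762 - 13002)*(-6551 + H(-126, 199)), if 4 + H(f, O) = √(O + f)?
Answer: -195076800 + 29760*√73 ≈ -1.9482e+8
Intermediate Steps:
H(f, O) = -4 + √(O + f)
(42762 - 13002)*(-6551 + H(-126, 199)) = (42762 - 13002)*(-6551 + (-4 + √(199 - 126))) = 29760*(-6551 + (-4 + √73)) = 29760*(-6555 + √73) = -195076800 + 29760*√73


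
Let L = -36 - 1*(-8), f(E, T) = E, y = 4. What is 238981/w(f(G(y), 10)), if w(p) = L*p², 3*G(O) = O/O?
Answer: -2150829/28 ≈ -76815.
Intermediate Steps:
G(O) = ⅓ (G(O) = (O/O)/3 = (⅓)*1 = ⅓)
L = -28 (L = -36 + 8 = -28)
w(p) = -28*p²
238981/w(f(G(y), 10)) = 238981/((-28*(⅓)²)) = 238981/((-28*⅑)) = 238981/(-28/9) = 238981*(-9/28) = -2150829/28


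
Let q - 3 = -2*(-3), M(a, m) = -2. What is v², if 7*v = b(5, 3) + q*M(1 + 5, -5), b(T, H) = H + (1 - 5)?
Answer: 361/49 ≈ 7.3673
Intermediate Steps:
b(T, H) = -4 + H (b(T, H) = H - 4 = -4 + H)
q = 9 (q = 3 - 2*(-3) = 3 + 6 = 9)
v = -19/7 (v = ((-4 + 3) + 9*(-2))/7 = (-1 - 18)/7 = (⅐)*(-19) = -19/7 ≈ -2.7143)
v² = (-19/7)² = 361/49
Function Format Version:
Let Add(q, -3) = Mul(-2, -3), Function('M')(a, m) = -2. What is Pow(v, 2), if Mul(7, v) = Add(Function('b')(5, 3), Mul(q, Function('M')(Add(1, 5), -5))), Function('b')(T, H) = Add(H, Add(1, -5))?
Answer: Rational(361, 49) ≈ 7.3673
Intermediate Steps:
Function('b')(T, H) = Add(-4, H) (Function('b')(T, H) = Add(H, -4) = Add(-4, H))
q = 9 (q = Add(3, Mul(-2, -3)) = Add(3, 6) = 9)
v = Rational(-19, 7) (v = Mul(Rational(1, 7), Add(Add(-4, 3), Mul(9, -2))) = Mul(Rational(1, 7), Add(-1, -18)) = Mul(Rational(1, 7), -19) = Rational(-19, 7) ≈ -2.7143)
Pow(v, 2) = Pow(Rational(-19, 7), 2) = Rational(361, 49)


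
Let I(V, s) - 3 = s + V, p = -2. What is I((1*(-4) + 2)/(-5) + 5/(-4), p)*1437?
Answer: 4311/20 ≈ 215.55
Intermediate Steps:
I(V, s) = 3 + V + s (I(V, s) = 3 + (s + V) = 3 + (V + s) = 3 + V + s)
I((1*(-4) + 2)/(-5) + 5/(-4), p)*1437 = (3 + ((1*(-4) + 2)/(-5) + 5/(-4)) - 2)*1437 = (3 + ((-4 + 2)*(-⅕) + 5*(-¼)) - 2)*1437 = (3 + (-2*(-⅕) - 5/4) - 2)*1437 = (3 + (⅖ - 5/4) - 2)*1437 = (3 - 17/20 - 2)*1437 = (3/20)*1437 = 4311/20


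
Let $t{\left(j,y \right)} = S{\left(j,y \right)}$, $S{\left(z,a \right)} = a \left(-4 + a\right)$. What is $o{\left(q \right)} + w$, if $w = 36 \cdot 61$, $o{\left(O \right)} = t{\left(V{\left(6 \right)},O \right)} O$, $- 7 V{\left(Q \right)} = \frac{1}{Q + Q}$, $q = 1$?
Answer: $2193$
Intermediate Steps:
$V{\left(Q \right)} = - \frac{1}{14 Q}$ ($V{\left(Q \right)} = - \frac{1}{7 \left(Q + Q\right)} = - \frac{1}{7 \cdot 2 Q} = - \frac{\frac{1}{2} \frac{1}{Q}}{7} = - \frac{1}{14 Q}$)
$t{\left(j,y \right)} = y \left(-4 + y\right)$
$o{\left(O \right)} = O^{2} \left(-4 + O\right)$ ($o{\left(O \right)} = O \left(-4 + O\right) O = O^{2} \left(-4 + O\right)$)
$w = 2196$
$o{\left(q \right)} + w = 1^{2} \left(-4 + 1\right) + 2196 = 1 \left(-3\right) + 2196 = -3 + 2196 = 2193$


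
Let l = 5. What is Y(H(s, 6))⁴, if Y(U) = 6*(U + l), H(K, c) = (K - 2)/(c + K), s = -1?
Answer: 303595776/625 ≈ 4.8575e+5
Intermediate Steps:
H(K, c) = (-2 + K)/(K + c)
Y(U) = 30 + 6*U (Y(U) = 6*(U + 5) = 6*(5 + U) = 30 + 6*U)
Y(H(s, 6))⁴ = (30 + 6*((-2 - 1)/(-1 + 6)))⁴ = (30 + 6*(-3/5))⁴ = (30 + 6*((⅕)*(-3)))⁴ = (30 + 6*(-⅗))⁴ = (30 - 18/5)⁴ = (132/5)⁴ = 303595776/625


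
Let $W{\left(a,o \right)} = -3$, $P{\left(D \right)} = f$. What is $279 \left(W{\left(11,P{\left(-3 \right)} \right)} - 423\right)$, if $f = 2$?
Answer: $-118854$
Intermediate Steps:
$P{\left(D \right)} = 2$
$279 \left(W{\left(11,P{\left(-3 \right)} \right)} - 423\right) = 279 \left(-3 - 423\right) = 279 \left(-426\right) = -118854$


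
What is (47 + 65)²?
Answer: 12544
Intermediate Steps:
(47 + 65)² = 112² = 12544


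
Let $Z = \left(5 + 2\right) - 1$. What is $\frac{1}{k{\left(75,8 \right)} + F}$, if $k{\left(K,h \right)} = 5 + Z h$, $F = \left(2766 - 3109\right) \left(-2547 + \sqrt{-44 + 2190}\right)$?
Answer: $\frac{436837}{381526891761} + \frac{343 \sqrt{2146}}{763053783522} \approx 1.1658 \cdot 10^{-6}$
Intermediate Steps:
$Z = 6$ ($Z = 7 - 1 = 6$)
$F = 873621 - 343 \sqrt{2146}$ ($F = - 343 \left(-2547 + \sqrt{2146}\right) = 873621 - 343 \sqrt{2146} \approx 8.5773 \cdot 10^{5}$)
$k{\left(K,h \right)} = 5 + 6 h$
$\frac{1}{k{\left(75,8 \right)} + F} = \frac{1}{\left(5 + 6 \cdot 8\right) + \left(873621 - 343 \sqrt{2146}\right)} = \frac{1}{\left(5 + 48\right) + \left(873621 - 343 \sqrt{2146}\right)} = \frac{1}{53 + \left(873621 - 343 \sqrt{2146}\right)} = \frac{1}{873674 - 343 \sqrt{2146}}$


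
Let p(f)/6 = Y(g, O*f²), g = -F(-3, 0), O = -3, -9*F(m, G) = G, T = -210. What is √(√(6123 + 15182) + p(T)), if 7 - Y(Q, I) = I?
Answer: √(793842 + √21305) ≈ 891.06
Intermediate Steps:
F(m, G) = -G/9
g = 0 (g = -(-1)*0/9 = -1*0 = 0)
Y(Q, I) = 7 - I
p(f) = 42 + 18*f² (p(f) = 6*(7 - (-3)*f²) = 6*(7 + 3*f²) = 42 + 18*f²)
√(√(6123 + 15182) + p(T)) = √(√(6123 + 15182) + (42 + 18*(-210)²)) = √(√21305 + (42 + 18*44100)) = √(√21305 + (42 + 793800)) = √(√21305 + 793842) = √(793842 + √21305)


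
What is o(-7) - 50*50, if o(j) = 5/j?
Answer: -17505/7 ≈ -2500.7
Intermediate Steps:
o(-7) - 50*50 = 5/(-7) - 50*50 = 5*(-⅐) - 2500 = -5/7 - 2500 = -17505/7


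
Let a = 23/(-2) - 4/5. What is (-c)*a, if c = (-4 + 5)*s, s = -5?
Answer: -123/2 ≈ -61.500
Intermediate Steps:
a = -123/10 (a = 23*(-½) - 4*⅕ = -23/2 - ⅘ = -123/10 ≈ -12.300)
c = -5 (c = (-4 + 5)*(-5) = 1*(-5) = -5)
(-c)*a = -1*(-5)*(-123/10) = 5*(-123/10) = -123/2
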